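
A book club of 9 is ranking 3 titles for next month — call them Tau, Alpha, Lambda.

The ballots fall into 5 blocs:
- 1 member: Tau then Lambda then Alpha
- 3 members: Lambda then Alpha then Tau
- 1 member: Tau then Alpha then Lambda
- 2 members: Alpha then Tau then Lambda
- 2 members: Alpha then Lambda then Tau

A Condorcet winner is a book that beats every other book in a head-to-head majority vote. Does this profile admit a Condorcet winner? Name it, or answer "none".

Alpha

Head-to-head results (9 members):
Tau vs Alpha: Alpha, 7–2.
Tau–Lambda: Lambda 5–4.
Alpha vs Lambda: Alpha wins 5–4.
Only Alpha has no losses; Alpha is the Condorcet winner.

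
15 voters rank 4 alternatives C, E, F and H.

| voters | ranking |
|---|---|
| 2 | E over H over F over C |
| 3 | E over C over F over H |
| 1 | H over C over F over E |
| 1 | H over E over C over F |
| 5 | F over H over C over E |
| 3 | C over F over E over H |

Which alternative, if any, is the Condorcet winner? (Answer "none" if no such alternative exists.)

none

Pairwise majorities:
C–E: C 9–6.
C vs F: C wins 8–7.
C–H: H 9–6.
E vs F: E is ranked higher on 2+3+1 = 6 ballots, F on 9. F wins 9–6.
E–H: E 8–7.
F–H: F 11–4.
Every alternative loses at least once (C loses to H; E loses to C; F loses to C; H loses to E). The majority relation contains the cycle C beats E beats H beats C, so there is no Condorcet winner.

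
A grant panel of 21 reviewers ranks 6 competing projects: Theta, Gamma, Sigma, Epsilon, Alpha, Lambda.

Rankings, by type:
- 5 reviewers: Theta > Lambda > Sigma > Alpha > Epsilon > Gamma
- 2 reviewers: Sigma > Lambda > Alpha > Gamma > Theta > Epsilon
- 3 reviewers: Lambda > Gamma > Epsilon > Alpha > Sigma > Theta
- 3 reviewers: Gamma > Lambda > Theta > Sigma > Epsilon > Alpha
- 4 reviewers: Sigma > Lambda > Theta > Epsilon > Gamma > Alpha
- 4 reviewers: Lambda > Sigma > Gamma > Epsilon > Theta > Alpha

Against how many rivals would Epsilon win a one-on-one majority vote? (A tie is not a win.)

1

Epsilon against each rival (21 reviewers):
Epsilon vs Theta: Epsilon is ranked higher on 3+4 = 7 ballots, Theta on 14. Theta wins 14–7.
Epsilon vs Gamma: Epsilon is ranked higher on 5+4 = 9 ballots, Gamma on 12. Gamma wins 12–9.
Epsilon vs Sigma: Sigma wins 18–3.
Epsilon–Alpha: Epsilon 14–7.
Epsilon vs Lambda: Lambda, 21–0.
Epsilon beats Alpha; loses to Theta, Gamma, Sigma, Lambda — 1 pairwise win.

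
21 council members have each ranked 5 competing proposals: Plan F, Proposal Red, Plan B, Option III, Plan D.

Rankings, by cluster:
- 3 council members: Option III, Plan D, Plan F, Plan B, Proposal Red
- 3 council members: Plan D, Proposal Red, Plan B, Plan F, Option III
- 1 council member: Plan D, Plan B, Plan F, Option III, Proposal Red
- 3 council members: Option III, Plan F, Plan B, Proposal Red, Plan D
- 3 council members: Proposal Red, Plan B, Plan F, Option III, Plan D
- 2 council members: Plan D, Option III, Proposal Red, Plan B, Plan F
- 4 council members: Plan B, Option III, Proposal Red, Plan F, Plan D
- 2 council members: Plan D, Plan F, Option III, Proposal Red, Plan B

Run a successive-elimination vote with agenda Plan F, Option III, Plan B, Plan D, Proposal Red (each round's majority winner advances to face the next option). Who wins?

Plan D

Round 1: Plan F vs Option III — 9–12, Option III advances.
Round 2: Option III vs Plan B — 10–11, Plan B advances.
Round 3: Plan B vs Plan D — 10–11, Plan D advances.
Round 4: Plan D vs Proposal Red — 11–10, Plan D advances.
The agenda winner is Plan D.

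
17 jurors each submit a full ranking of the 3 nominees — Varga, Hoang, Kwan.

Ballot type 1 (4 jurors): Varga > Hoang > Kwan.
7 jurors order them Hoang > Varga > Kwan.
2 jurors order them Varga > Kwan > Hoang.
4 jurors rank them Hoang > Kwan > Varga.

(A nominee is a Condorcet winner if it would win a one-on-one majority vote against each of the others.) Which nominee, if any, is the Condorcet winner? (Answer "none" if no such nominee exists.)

Head-to-head results (17 jurors):
Varga vs Hoang: 4+2 = 6 for Varga, 11 for Hoang — Hoang by 11–6.
Varga vs Kwan: 4+7+2 = 13 for Varga, 4 for Kwan — Varga by 13–4.
Hoang vs Kwan: Hoang is ranked higher on 4+7+4 = 15 ballots, Kwan on 2. Hoang wins 15–2.
Hoang wins every pairwise contest, so Hoang is the Condorcet winner.

Hoang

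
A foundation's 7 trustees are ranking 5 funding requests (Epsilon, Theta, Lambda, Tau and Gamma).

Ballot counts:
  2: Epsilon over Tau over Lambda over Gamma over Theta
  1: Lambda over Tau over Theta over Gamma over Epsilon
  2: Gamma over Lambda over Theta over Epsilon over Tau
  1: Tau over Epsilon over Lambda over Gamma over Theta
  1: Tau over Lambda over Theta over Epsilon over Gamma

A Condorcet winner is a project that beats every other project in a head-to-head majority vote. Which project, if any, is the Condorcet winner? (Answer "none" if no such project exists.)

none

Check each pair by majority over 7 ballots:
Epsilon vs Theta: Theta, 4–3.
Epsilon–Lambda: Lambda 4–3.
Epsilon vs Tau: Epsilon, 4–3.
Epsilon vs Gamma: Epsilon wins 4–3.
Theta vs Lambda: Lambda, 7–0.
Theta vs Tau: Tau, 5–2.
Theta vs Gamma: Gamma wins 5–2.
Lambda–Tau: Tau 4–3.
Lambda vs Gamma: Lambda, 5–2.
Tau vs Gamma: Tau, 5–2.
Each project drops at least one matchup (Epsilon loses to Theta; Theta loses to Lambda; Lambda loses to Tau; Tau loses to Epsilon; Gamma loses to Epsilon); the cycle Epsilon > Tau > Theta > Epsilon rules out a Condorcet winner.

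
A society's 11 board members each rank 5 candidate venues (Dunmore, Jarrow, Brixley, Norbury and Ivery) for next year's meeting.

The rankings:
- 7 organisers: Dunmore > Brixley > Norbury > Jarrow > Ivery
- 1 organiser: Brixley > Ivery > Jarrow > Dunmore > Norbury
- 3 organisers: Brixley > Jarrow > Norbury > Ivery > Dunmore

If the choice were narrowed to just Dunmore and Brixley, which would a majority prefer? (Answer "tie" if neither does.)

Ballots ranking Dunmore above Brixley: 7.
Ballots ranking Brixley above Dunmore: 11 − 7 = 4.
Dunmore wins the head-to-head 7–4.

Dunmore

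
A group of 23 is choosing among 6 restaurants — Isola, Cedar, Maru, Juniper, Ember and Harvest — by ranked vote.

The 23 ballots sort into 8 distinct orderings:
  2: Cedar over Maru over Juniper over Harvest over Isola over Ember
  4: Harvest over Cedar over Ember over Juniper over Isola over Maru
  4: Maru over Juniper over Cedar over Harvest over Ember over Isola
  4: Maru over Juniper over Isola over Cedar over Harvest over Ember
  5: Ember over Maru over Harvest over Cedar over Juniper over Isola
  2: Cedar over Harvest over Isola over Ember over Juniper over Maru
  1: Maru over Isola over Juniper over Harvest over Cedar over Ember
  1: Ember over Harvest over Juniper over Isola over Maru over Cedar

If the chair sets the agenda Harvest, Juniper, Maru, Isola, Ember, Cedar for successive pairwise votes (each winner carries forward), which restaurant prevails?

Round 1: Harvest vs Juniper — 12–11, Harvest advances.
Round 2: Harvest vs Maru — 7–16, Maru advances.
Round 3: Maru vs Isola — 16–7, Maru advances.
Round 4: Maru vs Ember — 11–12, Ember advances.
Round 5: Ember vs Cedar — 6–17, Cedar advances.
Cedar survives the agenda.

Cedar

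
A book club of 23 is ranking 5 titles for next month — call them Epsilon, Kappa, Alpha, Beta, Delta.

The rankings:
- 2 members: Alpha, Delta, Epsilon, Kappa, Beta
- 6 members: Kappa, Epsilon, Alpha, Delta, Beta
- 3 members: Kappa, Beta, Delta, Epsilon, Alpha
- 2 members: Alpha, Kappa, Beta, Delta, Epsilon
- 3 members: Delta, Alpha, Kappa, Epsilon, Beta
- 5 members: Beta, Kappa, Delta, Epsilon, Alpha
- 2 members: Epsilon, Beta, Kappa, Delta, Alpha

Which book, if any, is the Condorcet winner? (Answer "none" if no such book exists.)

Pairwise majorities:
Epsilon vs Kappa: Kappa, 19–4.
Epsilon vs Alpha: Epsilon wins 16–7.
Epsilon vs Beta: Epsilon, 13–10.
Epsilon vs Delta: Delta wins 15–8.
Kappa vs Alpha: Kappa wins 16–7.
Kappa vs Beta: Kappa, 16–7.
Kappa vs Delta: Kappa wins 18–5.
Alpha–Beta: Alpha 13–10.
Alpha vs Delta: Delta, 13–10.
Beta–Delta: Beta 12–11.
Only Kappa has no losses; Kappa is the Condorcet winner.

Kappa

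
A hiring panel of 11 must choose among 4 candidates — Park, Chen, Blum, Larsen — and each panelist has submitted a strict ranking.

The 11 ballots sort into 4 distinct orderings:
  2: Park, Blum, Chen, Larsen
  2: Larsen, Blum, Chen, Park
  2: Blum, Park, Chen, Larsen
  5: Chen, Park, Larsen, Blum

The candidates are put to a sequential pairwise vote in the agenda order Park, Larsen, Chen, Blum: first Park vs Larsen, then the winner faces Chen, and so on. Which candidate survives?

Round 1: Park vs Larsen — 9–2, Park advances.
Round 2: Park vs Chen — 4–7, Chen advances.
Round 3: Chen vs Blum — 5–6, Blum advances.
The agenda winner is Blum.

Blum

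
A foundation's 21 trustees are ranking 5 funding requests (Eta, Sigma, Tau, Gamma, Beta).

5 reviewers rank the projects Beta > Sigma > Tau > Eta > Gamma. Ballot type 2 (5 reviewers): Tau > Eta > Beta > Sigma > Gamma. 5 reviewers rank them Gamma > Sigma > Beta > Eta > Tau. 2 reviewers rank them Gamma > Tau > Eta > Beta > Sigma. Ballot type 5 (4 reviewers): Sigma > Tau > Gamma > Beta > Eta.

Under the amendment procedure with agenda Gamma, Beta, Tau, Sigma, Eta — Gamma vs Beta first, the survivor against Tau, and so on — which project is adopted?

Round 1: Gamma vs Beta — 11–10, Gamma advances.
Round 2: Gamma vs Tau — 7–14, Tau advances.
Round 3: Tau vs Sigma — 7–14, Sigma advances.
Round 4: Sigma vs Eta — 14–7, Sigma advances.
The agenda winner is Sigma.

Sigma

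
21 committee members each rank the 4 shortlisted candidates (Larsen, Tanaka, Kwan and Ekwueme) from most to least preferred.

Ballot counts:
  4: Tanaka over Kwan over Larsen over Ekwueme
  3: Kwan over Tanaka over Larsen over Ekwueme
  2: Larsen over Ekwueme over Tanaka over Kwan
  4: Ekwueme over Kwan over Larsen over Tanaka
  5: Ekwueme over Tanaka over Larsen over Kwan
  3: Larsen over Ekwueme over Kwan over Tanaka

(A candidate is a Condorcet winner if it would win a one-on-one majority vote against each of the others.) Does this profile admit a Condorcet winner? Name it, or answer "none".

Pairwise majorities:
Larsen–Tanaka: Tanaka 12–9.
Larsen vs Kwan: Kwan wins 11–10.
Larsen vs Ekwueme: Larsen, 12–9.
Tanaka–Kwan: Tanaka 11–10.
Tanaka–Ekwueme: Ekwueme 14–7.
Kwan vs Ekwueme: Ekwueme, 14–7.
Each candidate drops at least one matchup (Larsen loses to Tanaka; Tanaka loses to Ekwueme; Kwan loses to Tanaka; Ekwueme loses to Larsen); the cycle Larsen beats Ekwueme beats Tanaka beats Larsen rules out a Condorcet winner.

none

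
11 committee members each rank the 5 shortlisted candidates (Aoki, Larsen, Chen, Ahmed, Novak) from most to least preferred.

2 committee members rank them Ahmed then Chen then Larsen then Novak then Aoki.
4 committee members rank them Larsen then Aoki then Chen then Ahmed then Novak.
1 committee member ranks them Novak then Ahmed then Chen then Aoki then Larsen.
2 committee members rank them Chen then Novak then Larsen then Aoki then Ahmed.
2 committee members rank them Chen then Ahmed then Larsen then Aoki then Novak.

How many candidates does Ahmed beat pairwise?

Ahmed against each rival (11 committee members):
Ahmed vs Aoki: Aoki, 6–5.
Ahmed vs Larsen: Ahmed is ranked higher on 2+1+2 = 5 ballots, Larsen on 6. Larsen wins 6–5.
Ahmed vs Chen: Ahmed preferred on 2+1 = 3 ballots; Chen wins 8–3.
Ahmed vs Novak: Ahmed preferred on 2+4+2 = 8 ballots; Ahmed wins 8–3.
Ahmed beats Novak; loses to Aoki, Larsen, Chen — 1 pairwise win.

1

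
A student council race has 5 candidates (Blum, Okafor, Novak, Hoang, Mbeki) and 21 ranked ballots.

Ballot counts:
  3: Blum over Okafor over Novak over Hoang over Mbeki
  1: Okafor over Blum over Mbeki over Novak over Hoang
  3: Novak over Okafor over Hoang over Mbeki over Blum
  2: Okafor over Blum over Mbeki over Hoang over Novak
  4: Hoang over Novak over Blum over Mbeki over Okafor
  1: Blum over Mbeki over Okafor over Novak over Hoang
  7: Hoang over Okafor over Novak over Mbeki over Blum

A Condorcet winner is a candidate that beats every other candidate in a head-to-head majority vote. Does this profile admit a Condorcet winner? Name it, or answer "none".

Hoang

Pairwise majorities:
Blum vs Okafor: Okafor, 13–8.
Blum vs Novak: Novak, 14–7.
Blum vs Hoang: Hoang wins 14–7.
Blum vs Mbeki: Blum, 11–10.
Okafor–Novak: Okafor 14–7.
Okafor vs Hoang: Hoang, 11–10.
Okafor–Mbeki: Okafor 16–5.
Novak vs Hoang: Hoang wins 13–8.
Novak vs Mbeki: Novak, 17–4.
Hoang–Mbeki: Hoang 17–4.
Only Hoang has no losses; Hoang is the Condorcet winner.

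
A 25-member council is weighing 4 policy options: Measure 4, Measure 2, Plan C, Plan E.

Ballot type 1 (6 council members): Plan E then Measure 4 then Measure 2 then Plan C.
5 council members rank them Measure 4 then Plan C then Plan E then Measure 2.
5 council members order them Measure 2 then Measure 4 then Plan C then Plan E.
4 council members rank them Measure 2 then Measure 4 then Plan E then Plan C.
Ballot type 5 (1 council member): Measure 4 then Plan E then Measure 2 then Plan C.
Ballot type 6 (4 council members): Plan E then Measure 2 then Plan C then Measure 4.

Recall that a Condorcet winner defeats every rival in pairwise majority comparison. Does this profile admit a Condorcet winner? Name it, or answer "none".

Pairwise majorities:
Measure 4–Measure 2: Measure 2 13–12.
Measure 4 vs Plan C: Measure 4 wins 21–4.
Measure 4 vs Plan E: Measure 4 wins 15–10.
Measure 2 vs Plan C: Measure 2, 20–5.
Measure 2 vs Plan E: Plan E wins 16–9.
Plan C vs Plan E: Plan E, 15–10.
Each option drops at least one matchup (Measure 4 loses to Measure 2; Measure 2 loses to Plan E; Plan C loses to Measure 4; Plan E loses to Measure 4); the cycle Measure 4 beats Plan E beats Measure 2 beats Measure 4 rules out a Condorcet winner.

none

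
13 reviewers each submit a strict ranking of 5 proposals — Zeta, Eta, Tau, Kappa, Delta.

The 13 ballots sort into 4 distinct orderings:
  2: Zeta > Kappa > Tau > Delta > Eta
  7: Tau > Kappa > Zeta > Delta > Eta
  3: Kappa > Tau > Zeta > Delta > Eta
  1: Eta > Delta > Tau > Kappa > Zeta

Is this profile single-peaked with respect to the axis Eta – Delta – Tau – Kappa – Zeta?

Axis positions: Eta=1, Delta=2, Tau=3, Kappa=4, Zeta=5.
Cluster 1 (peak Zeta at position 5): ranking walks positions 5-4-3-2-1, expanding outward from the peak — single-peaked.
Cluster 2 (peak Tau at position 3): ranking walks positions 3-4-5-2-1, expanding outward from the peak — single-peaked.
Cluster 3 (peak Kappa at position 4): ranking walks positions 4-3-5-2-1, expanding outward from the peak — single-peaked.
Cluster 4 (peak Eta at position 1): ranking walks positions 1-2-3-4-5, expanding outward from the peak — single-peaked.
Every ranking is single-peaked on this axis.

yes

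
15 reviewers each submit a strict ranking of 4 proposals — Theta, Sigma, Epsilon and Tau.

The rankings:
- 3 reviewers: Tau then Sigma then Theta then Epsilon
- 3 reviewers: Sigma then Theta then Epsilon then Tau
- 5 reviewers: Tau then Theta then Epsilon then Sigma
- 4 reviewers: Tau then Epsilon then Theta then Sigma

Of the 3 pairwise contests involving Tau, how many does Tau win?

3

Tau against each rival (15 reviewers):
Tau vs Theta: Tau wins 12–3.
Tau vs Sigma: Tau wins 12–3.
Tau vs Epsilon: 3+5+4 = 12 for Tau, 3 for Epsilon — Tau by 12–3.
Tau beats Theta, Sigma, Epsilon — 3 pairwise wins.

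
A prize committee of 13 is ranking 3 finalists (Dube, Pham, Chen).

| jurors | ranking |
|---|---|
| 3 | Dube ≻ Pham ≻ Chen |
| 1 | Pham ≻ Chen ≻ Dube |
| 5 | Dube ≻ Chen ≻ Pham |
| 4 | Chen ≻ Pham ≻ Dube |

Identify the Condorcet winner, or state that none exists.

Check each pair by majority over 13 ballots:
Dube vs Pham: Dube preferred on 3+5 = 8 ballots; Dube wins 8–5.
Dube vs Chen: Dube preferred on 3+5 = 8 ballots; Dube wins 8–5.
Pham vs Chen: 4 to 9, Chen.
Dube defeats every rival head-to-head and is the Condorcet winner.

Dube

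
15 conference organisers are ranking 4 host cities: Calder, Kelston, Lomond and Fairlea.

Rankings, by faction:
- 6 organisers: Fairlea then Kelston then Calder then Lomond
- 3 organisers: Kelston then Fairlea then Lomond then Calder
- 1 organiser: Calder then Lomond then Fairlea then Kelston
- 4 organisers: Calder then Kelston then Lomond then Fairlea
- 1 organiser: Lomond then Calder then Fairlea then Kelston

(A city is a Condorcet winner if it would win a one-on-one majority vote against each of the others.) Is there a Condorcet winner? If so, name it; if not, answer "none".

Fairlea

Check each pair by majority over 15 ballots:
Calder–Kelston: Kelston 9–6.
Calder–Lomond: Calder 11–4.
Calder vs Fairlea: Calder preferred on 1+4+1 = 6 ballots; Fairlea wins 9–6.
Kelston–Lomond: Kelston 13–2.
Kelston–Fairlea: Fairlea 8–7.
Lomond vs Fairlea: Lomond is ranked higher on 1+4+1 = 6 ballots, Fairlea on 9. Fairlea wins 9–6.
Fairlea defeats every rival head-to-head and is the Condorcet winner.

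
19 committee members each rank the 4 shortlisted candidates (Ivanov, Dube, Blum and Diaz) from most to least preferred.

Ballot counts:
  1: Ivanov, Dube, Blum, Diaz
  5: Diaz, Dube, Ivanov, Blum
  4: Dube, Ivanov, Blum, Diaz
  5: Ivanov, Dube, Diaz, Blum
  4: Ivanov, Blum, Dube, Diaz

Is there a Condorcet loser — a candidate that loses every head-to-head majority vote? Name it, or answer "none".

Blum

Pairwise majorities:
Ivanov vs Dube: 1+5+4 = 10 for Ivanov, 9 for Dube — Ivanov by 10–9.
Ivanov vs Blum: Ivanov is ranked higher on 1+5+4+5+4 = 19 ballots, Blum on 0. Ivanov wins 19–0.
Ivanov vs Diaz: Ivanov, 14–5.
Dube vs Blum: Dube is ranked higher on 1+5+4+5 = 15 ballots, Blum on 4. Dube wins 15–4.
Dube vs Diaz: 1+4+5+4 = 14 for Dube, 5 for Diaz — Dube by 14–5.
Blum–Diaz: Diaz 10–9.
Blum is beaten in every head-to-head and is the Condorcet loser.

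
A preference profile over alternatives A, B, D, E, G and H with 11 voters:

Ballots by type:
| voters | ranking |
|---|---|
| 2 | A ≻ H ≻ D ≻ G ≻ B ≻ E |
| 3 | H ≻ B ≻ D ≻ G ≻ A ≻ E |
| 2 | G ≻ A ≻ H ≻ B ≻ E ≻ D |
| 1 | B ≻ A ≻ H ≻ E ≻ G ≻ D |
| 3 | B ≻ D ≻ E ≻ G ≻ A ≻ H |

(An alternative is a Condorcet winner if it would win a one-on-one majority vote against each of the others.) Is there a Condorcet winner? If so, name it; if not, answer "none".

none

Pairwise majorities:
A vs B: B wins 7–4.
A vs D: D wins 6–5.
A vs E: 8 to 3, A.
A vs G: 2+1 = 3 for A, 8 for G — G by 8–3.
A vs H: A preferred on 2+2+1+3 = 8 ballots; A wins 8–3.
B vs D: 9 to 2, B.
B vs E: B preferred on 2+3+2+1+3 = 11 ballots; B wins 11–0.
B vs G: B preferred on 3+1+3 = 7 ballots; B wins 7–4.
B–H: H 7–4.
D vs E: D wins 8–3.
D vs G: 8 to 3, D.
D vs H: D preferred on 3 ballots; H wins 8–3.
E vs G: 1+3 = 4 for E, 7 for G — G by 7–4.
E–H: H 8–3.
G vs H: G is ranked higher on 2+3 = 5 ballots, H on 6. H wins 6–5.
No alternative is unbeaten: A loses to B; B loses to H; D loses to B; E loses to A; G loses to B; H loses to A. In particular A → H → B → A is a majority cycle — no Condorcet winner exists.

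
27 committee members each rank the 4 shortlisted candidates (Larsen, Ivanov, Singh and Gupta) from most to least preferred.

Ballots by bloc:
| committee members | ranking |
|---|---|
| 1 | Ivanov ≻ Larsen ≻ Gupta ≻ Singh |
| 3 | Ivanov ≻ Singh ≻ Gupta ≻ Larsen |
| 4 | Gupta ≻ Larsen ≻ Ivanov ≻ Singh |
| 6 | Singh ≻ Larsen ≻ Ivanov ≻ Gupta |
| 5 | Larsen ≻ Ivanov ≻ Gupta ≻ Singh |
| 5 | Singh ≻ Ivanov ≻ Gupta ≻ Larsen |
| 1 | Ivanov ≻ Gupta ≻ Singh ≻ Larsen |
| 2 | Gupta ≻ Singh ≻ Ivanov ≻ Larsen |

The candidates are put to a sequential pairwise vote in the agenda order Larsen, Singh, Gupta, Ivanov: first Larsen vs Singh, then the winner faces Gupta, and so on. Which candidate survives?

Ivanov

Round 1: Larsen vs Singh — 10–17, Singh advances.
Round 2: Singh vs Gupta — 14–13, Singh advances.
Round 3: Singh vs Ivanov — 13–14, Ivanov advances.
The agenda winner is Ivanov.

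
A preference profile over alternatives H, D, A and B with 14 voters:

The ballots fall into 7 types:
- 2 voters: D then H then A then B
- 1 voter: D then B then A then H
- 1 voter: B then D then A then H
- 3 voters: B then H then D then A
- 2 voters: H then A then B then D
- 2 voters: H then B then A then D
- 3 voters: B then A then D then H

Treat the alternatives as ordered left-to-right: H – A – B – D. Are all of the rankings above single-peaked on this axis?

Axis positions: H=1, A=2, B=3, D=4.
Type 1: ranking walks positions 4-1-2-3; H is ranked above B even though B lies between H and the peak D on the axis — preferences dip and rise again. Not single-peaked.
Type 2 (peak D at position 4): ranking walks positions 4-3-2-1, expanding outward from the peak — single-peaked.
Type 3 (peak B at position 3): ranking walks positions 3-4-2-1, expanding outward from the peak — single-peaked.
Type 4: ranking walks positions 3-1-4-2; H is ranked above A even though A lies between H and the peak B on the axis — preferences dip and rise again. Not single-peaked.
Type 5 (peak H at position 1): ranking walks positions 1-2-3-4, expanding outward from the peak — single-peaked.
Type 6: ranking walks positions 1-3-2-4; B is ranked above A even though A lies between B and the peak H on the axis — preferences dip and rise again. Not single-peaked.
Type 7 (peak B at position 3): ranking walks positions 3-2-4-1, expanding outward from the peak — single-peaked.
Type 1 violates single-peakedness, so the profile is not single-peaked on this axis.

no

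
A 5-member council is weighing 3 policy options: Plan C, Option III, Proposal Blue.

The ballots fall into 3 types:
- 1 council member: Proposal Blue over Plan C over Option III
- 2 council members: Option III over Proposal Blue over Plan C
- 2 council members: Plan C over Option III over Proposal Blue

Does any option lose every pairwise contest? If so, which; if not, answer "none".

Head-to-head results (5 council members):
Plan C–Option III: Plan C 3–2.
Plan C vs Proposal Blue: 2 to 3, Proposal Blue.
Option III vs Proposal Blue: 2+2 = 4 for Option III, 1 for Proposal Blue — Option III by 4–1.
No option is winless: Plan C beats Option III; Option III beats Proposal Blue; Proposal Blue beats Plan C. There is no Condorcet loser.

none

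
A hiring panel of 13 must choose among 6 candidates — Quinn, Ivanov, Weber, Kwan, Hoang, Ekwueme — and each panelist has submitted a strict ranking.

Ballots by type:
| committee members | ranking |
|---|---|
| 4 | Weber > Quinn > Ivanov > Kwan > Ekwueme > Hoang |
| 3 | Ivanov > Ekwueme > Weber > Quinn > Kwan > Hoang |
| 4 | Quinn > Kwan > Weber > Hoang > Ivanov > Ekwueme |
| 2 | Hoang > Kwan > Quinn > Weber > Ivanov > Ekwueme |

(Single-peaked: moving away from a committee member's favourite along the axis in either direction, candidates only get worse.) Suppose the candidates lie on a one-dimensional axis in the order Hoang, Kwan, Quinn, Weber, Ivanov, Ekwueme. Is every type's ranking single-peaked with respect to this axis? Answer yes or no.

yes

Axis positions: Hoang=1, Kwan=2, Quinn=3, Weber=4, Ivanov=5, Ekwueme=6.
Type 1 (peak Weber at position 4): ranking walks positions 4-3-5-2-6-1, expanding outward from the peak — single-peaked.
Type 2 (peak Ivanov at position 5): ranking walks positions 5-6-4-3-2-1, expanding outward from the peak — single-peaked.
Type 3 (peak Quinn at position 3): ranking walks positions 3-2-4-1-5-6, expanding outward from the peak — single-peaked.
Type 4 (peak Hoang at position 1): ranking walks positions 1-2-3-4-5-6, expanding outward from the peak — single-peaked.
Every ranking is single-peaked on this axis.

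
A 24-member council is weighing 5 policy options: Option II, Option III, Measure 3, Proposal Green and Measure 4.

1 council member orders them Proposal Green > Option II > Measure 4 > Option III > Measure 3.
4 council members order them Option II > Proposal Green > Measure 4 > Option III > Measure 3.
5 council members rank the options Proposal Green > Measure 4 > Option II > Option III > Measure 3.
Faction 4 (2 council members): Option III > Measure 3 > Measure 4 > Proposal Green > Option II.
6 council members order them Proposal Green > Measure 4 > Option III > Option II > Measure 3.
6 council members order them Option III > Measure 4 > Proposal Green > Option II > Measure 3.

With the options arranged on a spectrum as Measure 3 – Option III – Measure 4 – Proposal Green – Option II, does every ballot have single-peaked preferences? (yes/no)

yes

Axis positions: Measure 3=1, Option III=2, Measure 4=3, Proposal Green=4, Option II=5.
Faction 1 (peak Proposal Green at position 4): ranking walks positions 4-5-3-2-1, expanding outward from the peak — single-peaked.
Faction 2 (peak Option II at position 5): ranking walks positions 5-4-3-2-1, expanding outward from the peak — single-peaked.
Faction 3 (peak Proposal Green at position 4): ranking walks positions 4-3-5-2-1, expanding outward from the peak — single-peaked.
Faction 4 (peak Option III at position 2): ranking walks positions 2-1-3-4-5, expanding outward from the peak — single-peaked.
Faction 5 (peak Proposal Green at position 4): ranking walks positions 4-3-2-5-1, expanding outward from the peak — single-peaked.
Faction 6 (peak Option III at position 2): ranking walks positions 2-3-4-5-1, expanding outward from the peak — single-peaked.
Every ranking is single-peaked on this axis.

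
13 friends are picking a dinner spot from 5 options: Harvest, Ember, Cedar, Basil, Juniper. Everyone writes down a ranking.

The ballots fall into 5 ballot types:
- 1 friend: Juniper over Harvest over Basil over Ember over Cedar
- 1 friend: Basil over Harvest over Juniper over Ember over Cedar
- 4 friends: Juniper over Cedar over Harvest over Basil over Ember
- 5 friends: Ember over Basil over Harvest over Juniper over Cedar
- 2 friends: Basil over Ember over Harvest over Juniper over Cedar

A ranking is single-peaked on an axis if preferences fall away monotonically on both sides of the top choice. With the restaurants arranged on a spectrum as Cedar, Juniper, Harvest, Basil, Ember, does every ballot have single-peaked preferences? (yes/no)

Axis positions: Cedar=1, Juniper=2, Harvest=3, Basil=4, Ember=5.
Ballot type 1 (peak Juniper at position 2): ranking walks positions 2-3-4-5-1, expanding outward from the peak — single-peaked.
Ballot type 2 (peak Basil at position 4): ranking walks positions 4-3-2-5-1, expanding outward from the peak — single-peaked.
Ballot type 3 (peak Juniper at position 2): ranking walks positions 2-1-3-4-5, expanding outward from the peak — single-peaked.
Ballot type 4 (peak Ember at position 5): ranking walks positions 5-4-3-2-1, expanding outward from the peak — single-peaked.
Ballot type 5 (peak Basil at position 4): ranking walks positions 4-5-3-2-1, expanding outward from the peak — single-peaked.
Every ranking is single-peaked on this axis.

yes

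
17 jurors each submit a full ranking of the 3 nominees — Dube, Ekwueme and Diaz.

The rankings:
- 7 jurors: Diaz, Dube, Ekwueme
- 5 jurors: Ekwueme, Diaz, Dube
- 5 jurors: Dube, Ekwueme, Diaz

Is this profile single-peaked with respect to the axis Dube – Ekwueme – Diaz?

no

Axis positions: Dube=1, Ekwueme=2, Diaz=3.
Faction 1: ranking walks positions 3-1-2; Dube is ranked above Ekwueme even though Ekwueme lies between Dube and the peak Diaz on the axis — preferences dip and rise again. Not single-peaked.
Faction 2 (peak Ekwueme at position 2): ranking walks positions 2-3-1, expanding outward from the peak — single-peaked.
Faction 3 (peak Dube at position 1): ranking walks positions 1-2-3, expanding outward from the peak — single-peaked.
Faction 1 violates single-peakedness, so the profile is not single-peaked on this axis.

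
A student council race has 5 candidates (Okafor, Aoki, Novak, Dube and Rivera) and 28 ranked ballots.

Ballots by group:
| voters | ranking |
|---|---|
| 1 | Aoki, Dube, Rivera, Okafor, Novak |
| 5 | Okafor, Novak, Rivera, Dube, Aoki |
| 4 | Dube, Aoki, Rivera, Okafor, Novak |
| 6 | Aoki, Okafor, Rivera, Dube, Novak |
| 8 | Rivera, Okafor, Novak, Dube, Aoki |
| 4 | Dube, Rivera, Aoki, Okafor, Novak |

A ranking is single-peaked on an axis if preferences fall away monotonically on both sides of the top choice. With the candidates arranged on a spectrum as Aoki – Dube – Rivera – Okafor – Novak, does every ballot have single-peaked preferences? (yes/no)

Axis positions: Aoki=1, Dube=2, Rivera=3, Okafor=4, Novak=5.
Group 1 (peak Aoki at position 1): ranking walks positions 1-2-3-4-5, expanding outward from the peak — single-peaked.
Group 2 (peak Okafor at position 4): ranking walks positions 4-5-3-2-1, expanding outward from the peak — single-peaked.
Group 3 (peak Dube at position 2): ranking walks positions 2-1-3-4-5, expanding outward from the peak — single-peaked.
Group 4: ranking walks positions 1-4-3-2-5; Okafor is ranked above Dube even though Dube lies between Okafor and the peak Aoki on the axis — preferences dip and rise again. Not single-peaked.
Group 5 (peak Rivera at position 3): ranking walks positions 3-4-5-2-1, expanding outward from the peak — single-peaked.
Group 6 (peak Dube at position 2): ranking walks positions 2-3-1-4-5, expanding outward from the peak — single-peaked.
Group 4 violates single-peakedness, so the profile is not single-peaked on this axis.

no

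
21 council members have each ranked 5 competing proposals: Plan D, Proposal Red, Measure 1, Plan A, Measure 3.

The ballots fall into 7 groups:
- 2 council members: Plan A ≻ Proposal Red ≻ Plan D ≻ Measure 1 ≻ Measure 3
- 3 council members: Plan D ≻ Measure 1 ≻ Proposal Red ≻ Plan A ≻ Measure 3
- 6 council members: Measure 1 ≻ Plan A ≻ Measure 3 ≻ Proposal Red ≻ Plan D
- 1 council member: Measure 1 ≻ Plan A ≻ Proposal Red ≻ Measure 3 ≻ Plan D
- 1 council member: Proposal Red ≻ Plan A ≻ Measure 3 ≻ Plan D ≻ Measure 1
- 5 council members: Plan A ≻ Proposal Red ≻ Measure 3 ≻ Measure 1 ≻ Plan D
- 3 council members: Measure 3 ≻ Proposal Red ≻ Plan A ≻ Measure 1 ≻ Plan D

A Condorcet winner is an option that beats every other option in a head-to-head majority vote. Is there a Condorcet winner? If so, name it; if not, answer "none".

Plan A

Head-to-head results (21 council members):
Plan D vs Proposal Red: Proposal Red, 18–3.
Plan D–Measure 1: Measure 1 15–6.
Plan D vs Plan A: 3 for Plan D, 18 for Plan A — Plan A by 18–3.
Plan D vs Measure 3: Measure 3 wins 16–5.
Proposal Red–Measure 1: Proposal Red 11–10.
Proposal Red vs Plan A: Plan A wins 14–7.
Proposal Red vs Measure 3: Proposal Red is ranked higher on 2+3+1+1+5 = 12 ballots, Measure 3 on 9. Proposal Red wins 12–9.
Measure 1 vs Plan A: Plan A, 11–10.
Measure 1 vs Measure 3: Measure 1, 12–9.
Plan A vs Measure 3: 18 to 3, Plan A.
Only Plan A has no losses; Plan A is the Condorcet winner.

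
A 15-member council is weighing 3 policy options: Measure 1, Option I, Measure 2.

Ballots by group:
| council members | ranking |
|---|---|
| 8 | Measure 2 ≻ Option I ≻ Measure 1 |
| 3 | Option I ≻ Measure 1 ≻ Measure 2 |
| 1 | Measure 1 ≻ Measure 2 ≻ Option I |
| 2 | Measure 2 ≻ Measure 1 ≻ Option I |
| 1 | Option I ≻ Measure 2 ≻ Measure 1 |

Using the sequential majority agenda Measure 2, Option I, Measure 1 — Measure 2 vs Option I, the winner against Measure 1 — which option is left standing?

Round 1: Measure 2 vs Option I — 11–4, Measure 2 advances.
Round 2: Measure 2 vs Measure 1 — 11–4, Measure 2 advances.
Measure 2 survives the agenda.

Measure 2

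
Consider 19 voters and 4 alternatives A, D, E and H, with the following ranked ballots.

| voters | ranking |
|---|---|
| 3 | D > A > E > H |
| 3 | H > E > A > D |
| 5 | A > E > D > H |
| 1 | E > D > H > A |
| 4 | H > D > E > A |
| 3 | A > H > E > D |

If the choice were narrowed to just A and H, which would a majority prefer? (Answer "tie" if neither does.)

A

Ballots ranking A above H: 3 + 5 + 3 = 11.
Ballots ranking H above A: 19 − 11 = 8.
A wins the head-to-head 11–8.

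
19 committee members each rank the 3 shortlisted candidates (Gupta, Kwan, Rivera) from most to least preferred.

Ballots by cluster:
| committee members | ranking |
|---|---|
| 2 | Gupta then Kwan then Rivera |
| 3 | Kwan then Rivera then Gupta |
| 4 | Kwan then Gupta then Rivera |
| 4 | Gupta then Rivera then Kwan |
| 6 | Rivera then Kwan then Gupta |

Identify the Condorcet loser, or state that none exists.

none

Head-to-head results (19 committee members):
Gupta–Kwan: Kwan 13–6.
Gupta–Rivera: Gupta 10–9.
Kwan vs Rivera: 2+3+4 = 9 for Kwan, 10 for Rivera — Rivera by 10–9.
No candidate is winless: Gupta beats Rivera; Kwan beats Gupta; Rivera beats Kwan. There is no Condorcet loser.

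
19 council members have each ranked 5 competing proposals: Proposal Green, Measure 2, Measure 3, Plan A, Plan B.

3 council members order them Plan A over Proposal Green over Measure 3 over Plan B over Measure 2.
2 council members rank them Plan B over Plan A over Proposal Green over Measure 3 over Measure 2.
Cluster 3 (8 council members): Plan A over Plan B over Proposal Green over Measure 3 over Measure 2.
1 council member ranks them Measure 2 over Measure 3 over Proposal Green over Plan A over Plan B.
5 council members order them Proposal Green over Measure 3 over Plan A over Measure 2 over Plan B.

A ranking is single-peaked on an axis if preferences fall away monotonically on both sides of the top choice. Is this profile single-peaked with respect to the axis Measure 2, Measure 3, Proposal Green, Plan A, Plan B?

Axis positions: Measure 2=1, Measure 3=2, Proposal Green=3, Plan A=4, Plan B=5.
Cluster 1 (peak Plan A at position 4): ranking walks positions 4-3-2-5-1, expanding outward from the peak — single-peaked.
Cluster 2 (peak Plan B at position 5): ranking walks positions 5-4-3-2-1, expanding outward from the peak — single-peaked.
Cluster 3 (peak Plan A at position 4): ranking walks positions 4-5-3-2-1, expanding outward from the peak — single-peaked.
Cluster 4 (peak Measure 2 at position 1): ranking walks positions 1-2-3-4-5, expanding outward from the peak — single-peaked.
Cluster 5 (peak Proposal Green at position 3): ranking walks positions 3-2-4-1-5, expanding outward from the peak — single-peaked.
Every ranking is single-peaked on this axis.

yes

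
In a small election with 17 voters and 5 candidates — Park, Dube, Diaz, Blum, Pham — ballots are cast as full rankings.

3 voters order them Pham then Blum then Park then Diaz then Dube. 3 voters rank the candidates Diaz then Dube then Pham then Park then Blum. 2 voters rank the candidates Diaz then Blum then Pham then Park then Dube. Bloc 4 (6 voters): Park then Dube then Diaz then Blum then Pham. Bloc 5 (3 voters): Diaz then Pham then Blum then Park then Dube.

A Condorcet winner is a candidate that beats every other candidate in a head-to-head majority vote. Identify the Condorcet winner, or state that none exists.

Head-to-head results (17 voters):
Park vs Dube: Park wins 14–3.
Park–Diaz: Park 9–8.
Park vs Blum: Park is ranked higher on 3+6 = 9 ballots, Blum on 8. Park wins 9–8.
Park vs Pham: Pham wins 11–6.
Dube vs Diaz: Diaz, 11–6.
Dube vs Blum: Dube preferred on 3+6 = 9 ballots; Dube wins 9–8.
Dube vs Pham: Dube wins 9–8.
Diaz vs Blum: 3+2+6+3 = 14 for Diaz, 3 for Blum — Diaz by 14–3.
Diaz vs Pham: Diaz preferred on 3+2+6+3 = 14 ballots; Diaz wins 14–3.
Blum vs Pham: Blum preferred on 2+6 = 8 ballots; Pham wins 9–8.
No candidate is unbeaten: Park loses to Pham; Dube loses to Park; Diaz loses to Park; Blum loses to Park; Pham loses to Dube. In particular Park beats Dube beats Pham beats Park is a majority cycle — no Condorcet winner exists.

none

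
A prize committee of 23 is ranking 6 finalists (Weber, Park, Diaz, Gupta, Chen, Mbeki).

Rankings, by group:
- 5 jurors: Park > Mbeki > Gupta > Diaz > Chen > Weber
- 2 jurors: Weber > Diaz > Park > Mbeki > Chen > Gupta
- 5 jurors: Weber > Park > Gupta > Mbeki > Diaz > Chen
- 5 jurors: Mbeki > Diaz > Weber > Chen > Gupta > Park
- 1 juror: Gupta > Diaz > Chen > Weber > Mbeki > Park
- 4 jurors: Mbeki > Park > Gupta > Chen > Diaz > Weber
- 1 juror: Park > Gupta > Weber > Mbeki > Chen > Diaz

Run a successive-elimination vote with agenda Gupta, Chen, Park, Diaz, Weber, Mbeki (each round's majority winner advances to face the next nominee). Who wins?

Round 1: Gupta vs Chen — 16–7, Gupta advances.
Round 2: Gupta vs Park — 6–17, Park advances.
Round 3: Park vs Diaz — 15–8, Park advances.
Round 4: Park vs Weber — 10–13, Weber advances.
Round 5: Weber vs Mbeki — 9–14, Mbeki advances.
The agenda winner is Mbeki.

Mbeki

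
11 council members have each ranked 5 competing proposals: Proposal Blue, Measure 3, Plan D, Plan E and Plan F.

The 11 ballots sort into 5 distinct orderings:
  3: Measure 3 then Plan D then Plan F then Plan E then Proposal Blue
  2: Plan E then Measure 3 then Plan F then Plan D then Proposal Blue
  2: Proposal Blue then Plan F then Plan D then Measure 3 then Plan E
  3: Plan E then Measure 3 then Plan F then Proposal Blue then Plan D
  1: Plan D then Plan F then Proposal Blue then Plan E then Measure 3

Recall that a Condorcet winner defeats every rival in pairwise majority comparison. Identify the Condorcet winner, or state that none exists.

Check each pair by majority over 11 ballots:
Proposal Blue vs Measure 3: 2+1 = 3 for Proposal Blue, 8 for Measure 3 — Measure 3 by 8–3.
Proposal Blue vs Plan D: Proposal Blue is ranked higher on 2+3 = 5 ballots, Plan D on 6. Plan D wins 6–5.
Proposal Blue vs Plan E: Proposal Blue preferred on 2+1 = 3 ballots; Plan E wins 8–3.
Proposal Blue vs Plan F: 2 to 9, Plan F.
Measure 3 vs Plan D: 8 to 3, Measure 3.
Measure 3 vs Plan E: 5 to 6, Plan E.
Measure 3–Plan F: Measure 3 8–3.
Plan D vs Plan E: Plan D, 6–5.
Plan D–Plan F: Plan F 7–4.
Plan E vs Plan F: Plan F, 6–5.
Each option drops at least one matchup (Proposal Blue loses to Measure 3; Measure 3 loses to Plan E; Plan D loses to Measure 3; Plan E loses to Plan D; Plan F loses to Measure 3); the cycle Measure 3 → Plan D → Plan E → Measure 3 rules out a Condorcet winner.

none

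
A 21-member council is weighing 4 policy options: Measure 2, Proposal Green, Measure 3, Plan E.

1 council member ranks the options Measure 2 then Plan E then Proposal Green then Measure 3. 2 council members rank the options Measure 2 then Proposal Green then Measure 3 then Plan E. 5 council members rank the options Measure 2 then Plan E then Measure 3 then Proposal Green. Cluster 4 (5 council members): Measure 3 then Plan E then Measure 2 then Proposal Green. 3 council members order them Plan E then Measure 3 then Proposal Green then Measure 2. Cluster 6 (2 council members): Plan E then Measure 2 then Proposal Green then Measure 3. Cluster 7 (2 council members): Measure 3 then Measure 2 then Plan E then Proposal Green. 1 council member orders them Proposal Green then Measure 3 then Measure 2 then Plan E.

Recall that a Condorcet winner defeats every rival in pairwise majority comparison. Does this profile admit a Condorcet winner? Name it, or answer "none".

Head-to-head results (21 council members):
Measure 2 vs Proposal Green: 1+2+5+5+2+2 = 17 for Measure 2, 4 for Proposal Green — Measure 2 by 17–4.
Measure 2 vs Measure 3: 1+2+5+2 = 10 for Measure 2, 11 for Measure 3 — Measure 3 by 11–10.
Measure 2 vs Plan E: 1+2+5+2+1 = 11 for Measure 2, 10 for Plan E — Measure 2 by 11–10.
Proposal Green vs Measure 3: Proposal Green preferred on 1+2+2+1 = 6 ballots; Measure 3 wins 15–6.
Proposal Green vs Plan E: Plan E wins 18–3.
Measure 3 vs Plan E: Measure 3 preferred on 2+5+2+1 = 10 ballots; Plan E wins 11–10.
Each option drops at least one matchup (Measure 2 loses to Measure 3; Proposal Green loses to Measure 2; Measure 3 loses to Plan E; Plan E loses to Measure 2); the cycle Measure 2 → Plan E → Measure 3 → Measure 2 rules out a Condorcet winner.

none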